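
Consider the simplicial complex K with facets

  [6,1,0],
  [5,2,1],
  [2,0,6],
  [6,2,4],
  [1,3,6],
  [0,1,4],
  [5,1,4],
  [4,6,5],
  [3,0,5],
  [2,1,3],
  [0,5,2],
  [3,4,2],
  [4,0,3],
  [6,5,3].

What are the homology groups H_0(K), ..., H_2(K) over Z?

H_0 = Z,  H_1 = Z^2,  H_2 = Z.

Take the total order 0 < 1 < 2 < 3 < 4 < 5 < 6 on the vertex set. Then K (dimension 2) consists of the simplices:

  0-simplices (7): [0], [1], [2], [3], [4], [5], [6]
  1-simplices (21): [0,1], [0,2], [0,3], [0,4], [0,5], [0,6], [1,2], [1,3], [1,4], [1,5], [1,6], [2,3], [2,4], [2,5], [2,6], [3,4], [3,5], [3,6], [4,5], [4,6], [5,6]
  2-simplices (14): [0,1,4], [0,1,6], [0,2,5], [0,2,6], [0,3,4], [0,3,5], [1,2,3], [1,2,5], [1,3,6], [1,4,5], [2,3,4], [2,4,6], [3,5,6], [4,5,6]

Hence C_0 ≅ Z^7, C_1 ≅ Z^21, C_2 ≅ Z^14.

∂_1: C_1 → C_0 sends each edge [p,q] (with p < q) to q − p. For instance
  ∂[1,4] = [4] − [1].
The 7×21 boundary matrix has rank 6 and Smith normal form diag(1,1,1,1,1,1).

Boundary ∂_2: C_2 → C_1 maps a triangle to the signed sum of its edges. For instance
  ∂[2,4,6] = [4,6] − [2,6] + [2,4],
  ∂[0,3,5] = [3,5] − [0,5] + [0,3].
The resulting 21×14 matrix has rank 13, and its Smith normal form has invariant factors (1,1,1,1,1,1,1,1,1,1,1,1,1).

From H_k ≅ ker(∂_k) / im(∂_{k+1}) we obtain:

  H_0: rank C_0 − rank ∂_1 = 7 − 6 = 1, and the invariant factors of ∂_1 are all 1, so H_0 = Z.
  H_1: rank ker ∂_1 − rank ∂_2 = (21 − 6) − 13 = 2, and the invariant factors of ∂_2 are all 1, so H_1 = Z^2.
  H_2: rank ker ∂_2 − rank ∂_3 = (14 − 13) − 0 = 1, and there is no ∂_3, so H_2 = Z.

As a check, the Euler characteristic is 7 − 21 + 14 = 0, which agrees with 1 − 2 + 1 = 0.
(K is a triangulation of the torus T^2.)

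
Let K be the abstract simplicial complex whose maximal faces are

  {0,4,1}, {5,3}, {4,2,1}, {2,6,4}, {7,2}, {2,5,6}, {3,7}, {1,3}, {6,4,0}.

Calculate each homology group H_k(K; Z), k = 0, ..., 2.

H_0 = Z,  H_1 = Z^2,  H_2 = 0.

Take the total order 0 < 1 < 2 < 3 < 4 < 5 < 6 < 7 on the vertex set. Then K (dimension 2) consists of the simplices:

  0-simplices (8): [0], [1], [2], [3], [4], [5], [6], [7]
  1-simplices (14): [0,1], [0,4], [0,6], [1,2], [1,3], [1,4], [2,4], [2,5], [2,6], [2,7], [3,5], [3,7], [4,6], [5,6]
  2-simplices (5): [0,1,4], [0,4,6], [1,2,4], [2,4,6], [2,5,6]

so the chain groups are C_0 ≅ Z^8, C_1 ≅ Z^14, C_2 ≅ Z^5.

∂_1: C_1 → C_0 is given by ∂[p,q] = [q] − [p]. For instance
  ∂[1,3] = [3] − [1].
The 8×14 boundary matrix has rank 7 and Smith normal form diag(1,1,1,1,1,1,1).

The boundary map ∂_2: C_2 → C_1 maps a triangle to the signed sum of its edges. For instance
  ∂[1,2,4] = [2,4] − [1,4] + [1,2],
  ∂[2,5,6] = [5,6] − [2,6] + [2,5].
As a 14×5 matrix over Z this has rank 5, with invariant factors (1,1,1,1,1).

Computing H_k = (kernel of ∂_k) / (image of ∂_{k+1}):

  H_0: rank C_0 − rank ∂_1 = 8 − 7 = 1, and the invariant factors of ∂_1 are all 1, so H_0 ≅ Z.
  H_1: rank ker ∂_1 − rank ∂_2 = (14 − 7) − 5 = 2, and the invariant factors of ∂_2 are all 1, so H_1 ≅ Z^2.
  H_2: rank ker ∂_2 − rank ∂_3 = (5 − 5) − 0 = 0, and there is no ∂_3, so H_2 ≅ 0.

As a check, the Euler characteristic is 8 − 14 + 5 = -1, which agrees with 1 − 2 + 0 = -1.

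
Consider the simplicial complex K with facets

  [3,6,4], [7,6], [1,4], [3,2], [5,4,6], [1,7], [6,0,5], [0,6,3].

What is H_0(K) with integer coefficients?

H_0 = Z.

We work with the vertex ordering 0 < 1 < 2 < 3 < 4 < 5 < 6 < 7. The simplices of K, each written with vertices in increasing order, are:

  0-simplices (8): [0], [1], [2], [3], [4], [5], [6], [7]
  1-simplices (12): [0,3], [0,5], [0,6], [1,4], [1,7], [2,3], [3,4], [3,6], [4,5], [4,6], [5,6], [6,7]
  2-simplices (4): [0,3,6], [0,5,6], [3,4,6], [4,5,6]

giving chain groups C_0 ≅ Z^8, C_1 ≅ Z^12, C_2 ≅ Z^4.

Boundary ∂_1: C_1 → C_0 maps an edge to its endpoints' difference, ∂[p,q] = q − p.
This gives a 8×12 integer matrix of rank 7; reducing to Smith normal form yields diagonal entries (1,1,1,1,1,1,1).

Boundary ∂_2: C_2 → C_1 maps a triangle to the signed sum of its edges. For instance
  ∂[0,3,6] = [3,6] − [0,6] + [0,3],
  ∂[4,5,6] = [5,6] − [4,6] + [4,5].
As a 12×4 matrix over Z this has rank 4, with invariant factors (1,1,1,1).

Now H_k = ker ∂_k / im ∂_{k+1}, so:

  H_0: rank C_0 − rank ∂_1 = 8 − 7 = 1, and the invariant factors of ∂_1 are all 1, so H_0 = Z.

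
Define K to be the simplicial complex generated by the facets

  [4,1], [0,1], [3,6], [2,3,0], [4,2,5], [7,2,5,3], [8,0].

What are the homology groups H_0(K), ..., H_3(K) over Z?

We work with the vertex ordering 0 < 1 < 2 < 3 < 4 < 5 < 6 < 7 < 8. The simplices of K, each written with vertices in increasing order, are:

  0-simplices (9): [0], [1], [2], [3], [4], [5], [6], [7], [8]
  1-simplices (14): [0,1], [0,2], [0,3], [0,8], [1,4], [2,3], [2,4], [2,5], [2,7], [3,5], [3,6], [3,7], [4,5], [5,7]
  2-simplices (6): [0,2,3], [2,3,5], [2,3,7], [2,4,5], [2,5,7], [3,5,7]
  3-simplices (1): [2,3,5,7]

giving chain groups C_0 ≅ Z^9, C_1 ≅ Z^14, C_2 ≅ Z^6, C_3 ≅ Z^1.

∂_1: C_1 → C_0 is given by ∂[p,q] = [q] − [p]. For instance
  ∂[3,5] = [5] − [3].
This gives a 9×14 integer matrix of rank 8; reducing to Smith normal form yields diagonal entries (1,1,1,1,1,1,1,1).

Boundary ∂_2: C_2 → C_1 maps a triangle to the signed sum of its edges. For instance
  ∂[0,2,3] = [2,3] − [0,3] + [0,2],
  ∂[2,4,5] = [4,5] − [2,5] + [2,4].
This gives a 14×6 integer matrix of rank 5; reducing to Smith normal form yields diagonal entries (1,1,1,1,1).

∂_3: C_3 → C_2 sends each 3-simplex σ to the alternating sum Σ_i (−1)^i (σ with its i-th vertex removed). For instance
  ∂[2,3,5,7] = [3,5,7] − [2,5,7] + [2,3,7] − [2,3,5].
As a 6×1 matrix over Z this has rank 1, with invariant factors (1).

Computing H_k = (kernel of ∂_k) / (image of ∂_{k+1}):

  H_0: rank C_0 − rank ∂_1 = 9 − 8 = 1, and the invariant factors of ∂_1 are all 1, so H_0 ≅ Z.
  H_1: rank ker ∂_1 − rank ∂_2 = (14 − 8) − 5 = 1, and the invariant factors of ∂_2 are all 1, so H_1 ≅ Z.
  H_2: rank ker ∂_2 − rank ∂_3 = (6 − 5) − 1 = 0, and the invariant factors of ∂_3 are all 1, so H_2 ≅ 0.
  H_3: rank ker ∂_3 − rank ∂_4 = (1 − 1) − 0 = 0, and there is no ∂_4, so H_3 ≅ 0.

H_0 ≅ Z,  H_1 ≅ Z,  H_2 = 0,  H_3 = 0.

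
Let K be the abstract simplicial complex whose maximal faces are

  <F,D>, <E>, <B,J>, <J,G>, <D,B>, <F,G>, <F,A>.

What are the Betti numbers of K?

Order the vertices as A < B < D < E < F < G < J. Listing each simplex with vertices in this order, K has dimension 1 with simplices:

  0-simplices (7): A, B, D, E, F, G, J
  1-simplices (6): AF, BD, BJ, DF, FG, GJ

so the chain groups are C_0 ≅ Z^7, C_1 ≅ Z^6.

∂_1: C_1 → C_0 maps an edge to its endpoints' difference, ∂[p,q] = q − p. For instance
  ∂GJ = J − G.
The resulting 7×6 matrix has rank 5, and its Smith normal form has invariant factors (1,1,1,1,1).

Computing H_k = (kernel of ∂_k) / (image of ∂_{k+1}):

  H_0: rank C_0 − rank ∂_1 = 7 − 5 = 2, and the invariant factors of ∂_1 are all 1, so H_0 ≅ Z^2.
  H_1: rank ker ∂_1 − rank ∂_2 = (6 − 5) − 0 = 1, and there is no ∂_2, so H_1 ≅ Z.

Hence the Betti numbers are b_0 = 2, b_1 = 1.

b_0 = 2, b_1 = 1.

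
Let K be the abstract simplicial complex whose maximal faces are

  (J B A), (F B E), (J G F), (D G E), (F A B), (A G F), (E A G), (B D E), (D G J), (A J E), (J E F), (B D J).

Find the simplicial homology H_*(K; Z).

H_0 ≅ Z,  H_1 ≅ Z/2,  H_2 = 0.

Order the vertices as A < B < D < E < F < G < J. Listing each simplex with vertices in this order, K has dimension 2 with simplices:

  0-simplices (7): A, B, D, E, F, G, J
  1-simplices (18): AB, AE, AF, AG, AJ, BD, BE, BF, BJ, DE, DG, DJ, EF, EG, EJ, FG, FJ, GJ
  2-simplices (12): ABF, ABJ, AEG, AEJ, AFG, BDE, BDJ, BEF, DEG, DGJ, EFJ, FGJ

so the chain groups are C_0 ≅ Z^7, C_1 ≅ Z^18, C_2 ≅ Z^12.

∂_1: C_1 → C_0 is given by ∂[p,q] = [q] − [p]. For instance
  ∂BD = D − B.
This gives a 7×18 integer matrix of rank 6; reducing to Smith normal form yields diagonal entries (1,1,1,1,1,1).

Boundary ∂_2: C_2 → C_1 sends each 2-simplex [p,q,r] to [q,r] − [p,r] + [p,q]. For instance
  ∂BEF = EF − BF + BE,
  ∂BDE = DE − BE + BD.
The 18×12 boundary matrix has rank 12 and Smith normal form diag(1,1,1,1,1,1,1,1,1,1,1,2).

Now H_k = ker ∂_k / im ∂_{k+1}, so:

  H_0: rank C_0 − rank ∂_1 = 7 − 6 = 1, and the invariant factors of ∂_1 are all 1, so H_0 = Z.
  H_1: rank ker ∂_1 − rank ∂_2 = (18 − 6) − 12 = 0, and ∂_2 has invariant factor 2 > 1, so H_1 = Z/2.
  H_2: rank ker ∂_2 − rank ∂_3 = (12 − 12) − 0 = 0, and there is no ∂_3, so H_2 = 0.

As a check, the Euler characteristic is 7 − 18 + 12 = 1, which agrees with 1 − 0 + 0 = 1.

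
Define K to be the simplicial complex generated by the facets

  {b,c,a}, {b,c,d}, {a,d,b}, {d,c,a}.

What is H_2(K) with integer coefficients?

We work with the vertex ordering a < b < c < d. The simplices of K, each written with vertices in increasing order, are:

  0-simplices (4): a, b, c, d
  1-simplices (6): ab, ac, ad, bc, bd, cd
  2-simplices (4): abc, abd, acd, bcd

so the chain groups are C_0 ≅ Z^4, C_1 ≅ Z^6, C_2 ≅ Z^4.

∂_1: C_1 → C_0 sends each edge [p,q] (with p < q) to q − p. For instance
  ∂cd = d − c.
This gives a 4×6 integer matrix of rank 3; reducing to Smith normal form yields diagonal entries (1,1,1).

∂_2: C_2 → C_1 maps a triangle to the signed sum of its edges. For instance
  ∂abd = bd − ad + ab,
  ∂bcd = cd − bd + bc.
The 6×4 boundary matrix has rank 3 and Smith normal form diag(1,1,1).

From H_k ≅ ker(∂_k) / im(∂_{k+1}) we obtain:

  H_2: rank ker ∂_2 − rank ∂_3 = (4 − 3) − 0 = 1, and there is no ∂_3, so H_2 ≅ Z.

H_2 ≅ Z.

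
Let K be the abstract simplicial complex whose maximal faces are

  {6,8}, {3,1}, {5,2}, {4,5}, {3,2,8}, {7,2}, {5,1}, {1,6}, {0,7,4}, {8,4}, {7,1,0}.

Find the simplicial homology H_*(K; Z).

H_0 = Z,  H_1 = Z^5,  H_2 = 0.

Take the total order 0 < 1 < 2 < 3 < 4 < 5 < 6 < 7 < 8 on the vertex set. Then K (dimension 2) consists of the simplices:

  0-simplices (9): [0], [1], [2], [3], [4], [5], [6], [7], [8]
  1-simplices (16): [0,1], [0,4], [0,7], [1,3], [1,5], [1,6], [1,7], [2,3], [2,5], [2,7], [2,8], [3,8], [4,5], [4,7], [4,8], [6,8]
  2-simplices (3): [0,1,7], [0,4,7], [2,3,8]

giving chain groups C_0 ≅ Z^9, C_1 ≅ Z^16, C_2 ≅ Z^3.

Boundary ∂_1: C_1 → C_0 is given by ∂[p,q] = [q] − [p]. For instance
  ∂[6,8] = [8] − [6].
As a 9×16 matrix over Z this has rank 8, with invariant factors (1,1,1,1,1,1,1,1).

The boundary map ∂_2: C_2 → C_1 sends each 2-simplex [p,q,r] to [q,r] − [p,r] + [p,q]. For instance
  ∂[0,1,7] = [1,7] − [0,7] + [0,1],
  ∂[2,3,8] = [3,8] − [2,8] + [2,3].
The resulting 16×3 matrix has rank 3, and its Smith normal form has invariant factors (1,1,1).

Computing H_k = (kernel of ∂_k) / (image of ∂_{k+1}):

  H_0: rank C_0 − rank ∂_1 = 9 − 8 = 1, and the invariant factors of ∂_1 are all 1, so H_0 ≅ Z.
  H_1: rank ker ∂_1 − rank ∂_2 = (16 − 8) − 3 = 5, and the invariant factors of ∂_2 are all 1, so H_1 ≅ Z^5.
  H_2: rank ker ∂_2 − rank ∂_3 = (3 − 3) − 0 = 0, and there is no ∂_3, so H_2 ≅ 0.

As a check, the Euler characteristic is 9 − 16 + 3 = -4, which agrees with 1 − 5 + 0 = -4.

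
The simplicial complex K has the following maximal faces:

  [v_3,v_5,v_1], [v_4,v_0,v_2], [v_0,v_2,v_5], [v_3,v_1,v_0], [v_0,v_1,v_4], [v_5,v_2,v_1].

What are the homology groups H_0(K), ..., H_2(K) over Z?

Fix the vertex order v_0 < v_1 < v_2 < v_3 < v_4 < v_5 and write every simplex with vertices in increasing order. Then dim K = 2 and the simplices of K are:

  0-simplices (6): [v_0], [v_1], [v_2], [v_3], [v_4], [v_5]
  1-simplices (12): [v_0,v_1], [v_0,v_2], [v_0,v_3], [v_0,v_4], [v_0,v_5], [v_1,v_2], [v_1,v_3], [v_1,v_4], [v_1,v_5], [v_2,v_4], [v_2,v_5], [v_3,v_5]
  2-simplices (6): [v_0,v_1,v_3], [v_0,v_1,v_4], [v_0,v_2,v_4], [v_0,v_2,v_5], [v_1,v_2,v_5], [v_1,v_3,v_5]

giving chain groups C_0 ≅ Z^6, C_1 ≅ Z^12, C_2 ≅ Z^6.

Boundary ∂_1: C_1 → C_0 sends each edge [p,q] (with p < q) to q − p. For instance
  ∂[v_1,v_2] = [v_2] − [v_1].
The resulting 6×12 matrix has rank 5, and its Smith normal form has invariant factors (1,1,1,1,1).

∂_2: C_2 → C_1 sends each 2-simplex [p,q,r] to [q,r] − [p,r] + [p,q]. For instance
  ∂[v_1,v_3,v_5] = [v_3,v_5] − [v_1,v_5] + [v_1,v_3],
  ∂[v_0,v_1,v_3] = [v_1,v_3] − [v_0,v_3] + [v_0,v_1].
The resulting 12×6 matrix has rank 6, and its Smith normal form has invariant factors (1,1,1,1,1,1).

Computing H_k = (kernel of ∂_k) / (image of ∂_{k+1}):

  H_0: rank C_0 − rank ∂_1 = 6 − 5 = 1, and the invariant factors of ∂_1 are all 1, so H_0 ≅ Z.
  H_1: rank ker ∂_1 − rank ∂_2 = (12 − 5) − 6 = 1, and the invariant factors of ∂_2 are all 1, so H_1 ≅ Z.
  H_2: rank ker ∂_2 − rank ∂_3 = (6 − 6) − 0 = 0, and there is no ∂_3, so H_2 ≅ 0.

H_0 = Z,  H_1 = Z,  H_2 = 0.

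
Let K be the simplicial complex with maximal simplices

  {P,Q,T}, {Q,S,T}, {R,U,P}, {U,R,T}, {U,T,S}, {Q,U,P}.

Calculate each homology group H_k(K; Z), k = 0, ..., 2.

K has 6 vertices, 12 edges, 6 triangles.
rank ∂_0 = 0, rank ∂_1 = 5 ⇒ b_0 = 6 − 0 − 5 = 1; all invariant factors of ∂_1 are 1 so no torsion. So H_0 ≅ Z.
rank ∂_1 = 5, rank ∂_2 = 6 ⇒ b_1 = 12 − 5 − 6 = 1; all invariant factors of ∂_2 are 1 so no torsion. So H_1 ≅ Z.
rank ∂_2 = 6, rank ∂_3 = 0 ⇒ b_2 = 6 − 6 − 0 = 0. So H_2 ≅ 0.

H_0 ≅ Z,  H_1 ≅ Z,  H_2 = 0.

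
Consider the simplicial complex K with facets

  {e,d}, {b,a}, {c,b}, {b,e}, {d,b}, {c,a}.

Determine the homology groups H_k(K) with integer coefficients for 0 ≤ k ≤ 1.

H_0 = Z,  H_1 = Z^2.

K has 5 vertices, 6 edges.
rank ∂_0 = 0, rank ∂_1 = 4 ⇒ b_0 = 5 − 0 − 4 = 1; all invariant factors of ∂_1 are 1 so no torsion. So H_0 ≅ Z.
rank ∂_1 = 4, rank ∂_2 = 0 ⇒ b_1 = 6 − 4 − 0 = 2. So H_1 ≅ Z^2.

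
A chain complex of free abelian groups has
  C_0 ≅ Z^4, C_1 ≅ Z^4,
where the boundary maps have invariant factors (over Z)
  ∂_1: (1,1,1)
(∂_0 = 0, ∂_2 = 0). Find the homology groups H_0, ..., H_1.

H_0 ≅ Z,  H_1 ≅ Z.

H_0: b_0 = 4 − 0 − 3 = 1; torsion from ∂_1 factors > 1: none. So H_0 ≅ Z.
H_1: b_1 = 4 − 3 − 0 = 1; torsion from ∂_2 factors > 1: none. So H_1 ≅ Z.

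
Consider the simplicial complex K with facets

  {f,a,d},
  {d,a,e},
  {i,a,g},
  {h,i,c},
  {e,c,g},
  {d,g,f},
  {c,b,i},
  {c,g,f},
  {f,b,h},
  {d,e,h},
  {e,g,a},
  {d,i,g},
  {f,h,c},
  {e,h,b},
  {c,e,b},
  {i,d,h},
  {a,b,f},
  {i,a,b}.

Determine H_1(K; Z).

Fix the vertex order a < b < c < d < e < f < g < h < i and write every simplex with vertices in increasing order. Then dim K = 2 and the simplices of K are:

  0-simplices (9): a, b, c, d, e, f, g, h, i
  1-simplices (27): ab, ad, ae, af, ag, ai, bc, be, bf, bh, bi, ce, cf, cg, ch, ci, de, df, dg, dh, di, eg, eh, fg, fh, gi, hi
  2-simplices (18): abf, abi, ade, adf, aeg, agi, bce, bci, beh, bfh, ceg, cfg, cfh, chi, deh, dfg, dgi, dhi

Hence C_0 ≅ Z^9, C_1 ≅ Z^27, C_2 ≅ Z^18.

Boundary ∂_1: C_1 → C_0 maps an edge to its endpoints' difference, ∂[p,q] = q − p.
The resulting 9×27 matrix has rank 8, and its Smith normal form has invariant factors (1,1,1,1,1,1,1,1).

∂_2: C_2 → C_1 acts by ∂[p,q,r] = [q,r] − [p,r] + [p,q]. For instance
  ∂abf = bf − af + ab,
  ∂agi = gi − ai + ag.
As a 27×18 matrix over Z this has rank 18, with invariant factors (1,1,1,1,1,1,1,1,1,1,1,1,1,1,1,1,1,2).

Now H_k = ker ∂_k / im ∂_{k+1}, so:

  H_1: rank ker ∂_1 − rank ∂_2 = (27 − 8) − 18 = 1, and ∂_2 has invariant factor 2 > 1, so H_1 = Z ⊕ Z/2.

(K is a triangulation of the Klein bottle.)

H_1 = Z ⊕ Z/2.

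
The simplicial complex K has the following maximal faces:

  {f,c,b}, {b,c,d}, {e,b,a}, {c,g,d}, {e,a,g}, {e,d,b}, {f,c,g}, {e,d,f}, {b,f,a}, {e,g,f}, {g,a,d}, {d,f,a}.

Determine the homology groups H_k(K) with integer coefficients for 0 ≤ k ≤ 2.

H_0 = Z,  H_1 = Z/2Z,  H_2 = 0.

Order the vertices as a < b < c < d < e < f < g. Listing each simplex with vertices in this order, K has dimension 2 with simplices:

  0-simplices (7): a, b, c, d, e, f, g
  1-simplices (18): ab, ad, ae, af, ag, bc, bd, be, bf, cd, cf, cg, de, df, dg, ef, eg, fg
  2-simplices (12): abe, abf, adf, adg, aeg, bcd, bcf, bde, cdg, cfg, def, efg

Hence C_0 ≅ Z^7, C_1 ≅ Z^18, C_2 ≅ Z^12.

∂_1: C_1 → C_0 is given by ∂[p,q] = [q] − [p]. For instance
  ∂ae = e − a.
This gives a 7×18 integer matrix of rank 6; reducing to Smith normal form yields diagonal entries (1,1,1,1,1,1).

Boundary ∂_2: C_2 → C_1 acts by ∂[p,q,r] = [q,r] − [p,r] + [p,q]. For instance
  ∂aeg = eg − ag + ae,
  ∂abf = bf − af + ab.
This gives a 18×12 integer matrix of rank 12; reducing to Smith normal form yields diagonal entries (1,1,1,1,1,1,1,1,1,1,1,2).

Now H_k = ker ∂_k / im ∂_{k+1}, so:

  H_0: rank C_0 − rank ∂_1 = 7 − 6 = 1, and the invariant factors of ∂_1 are all 1, so H_0 = Z.
  H_1: rank ker ∂_1 − rank ∂_2 = (18 − 6) − 12 = 0, and ∂_2 has invariant factor 2 > 1, so H_1 = Z/2Z.
  H_2: rank ker ∂_2 − rank ∂_3 = (12 − 12) − 0 = 0, and there is no ∂_3, so H_2 = 0.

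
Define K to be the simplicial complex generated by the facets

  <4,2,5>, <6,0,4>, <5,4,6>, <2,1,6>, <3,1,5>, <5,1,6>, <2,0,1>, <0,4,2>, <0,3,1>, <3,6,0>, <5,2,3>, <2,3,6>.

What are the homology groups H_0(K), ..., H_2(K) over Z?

H_0 = Z,  H_1 = Z/2,  H_2 = 0.

We work with the vertex ordering 0 < 1 < 2 < 3 < 4 < 5 < 6. The simplices of K, each written with vertices in increasing order, are:

  0-simplices (7): [0], [1], [2], [3], [4], [5], [6]
  1-simplices (18): [0,1], [0,2], [0,3], [0,4], [0,6], [1,2], [1,3], [1,5], [1,6], [2,3], [2,4], [2,5], [2,6], [3,5], [3,6], [4,5], [4,6], [5,6]
  2-simplices (12): [0,1,2], [0,1,3], [0,2,4], [0,3,6], [0,4,6], [1,2,6], [1,3,5], [1,5,6], [2,3,5], [2,3,6], [2,4,5], [4,5,6]

so the chain groups are C_0 ≅ Z^7, C_1 ≅ Z^18, C_2 ≅ Z^12.

∂_1: C_1 → C_0 maps an edge to its endpoints' difference, ∂[p,q] = q − p.
This gives a 7×18 integer matrix of rank 6; reducing to Smith normal form yields diagonal entries (1,1,1,1,1,1).

∂_2: C_2 → C_1 acts by ∂[p,q,r] = [q,r] − [p,r] + [p,q]. For instance
  ∂[4,5,6] = [5,6] − [4,6] + [4,5],
  ∂[1,2,6] = [2,6] − [1,6] + [1,2].
This gives a 18×12 integer matrix of rank 12; reducing to Smith normal form yields diagonal entries (1,1,1,1,1,1,1,1,1,1,1,2).

Now H_k = ker ∂_k / im ∂_{k+1}, so:

  H_0: rank C_0 − rank ∂_1 = 7 − 6 = 1, and the invariant factors of ∂_1 are all 1, so H_0 ≅ Z.
  H_1: rank ker ∂_1 − rank ∂_2 = (18 − 6) − 12 = 0, and ∂_2 has invariant factor 2 > 1, so H_1 ≅ Z/2.
  H_2: rank ker ∂_2 − rank ∂_3 = (12 − 12) − 0 = 0, and there is no ∂_3, so H_2 ≅ 0.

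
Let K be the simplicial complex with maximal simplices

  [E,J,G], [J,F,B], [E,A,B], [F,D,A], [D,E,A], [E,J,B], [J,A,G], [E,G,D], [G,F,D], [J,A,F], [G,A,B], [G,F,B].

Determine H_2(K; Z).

H_2 = 0.

Fix the vertex order A < B < D < E < F < G < J and write every simplex with vertices in increasing order. Then dim K = 2 and the simplices of K are:

  0-simplices (7): A, B, D, E, F, G, J
  1-simplices (18): AB, AD, AE, AF, AG, AJ, BE, BF, BG, BJ, DE, DF, DG, EG, EJ, FG, FJ, GJ
  2-simplices (12): ABE, ABG, ADE, ADF, AFJ, AGJ, BEJ, BFG, BFJ, DEG, DFG, EGJ

giving chain groups C_0 ≅ Z^7, C_1 ≅ Z^18, C_2 ≅ Z^12.

The boundary map ∂_1: C_1 → C_0 sends each edge [p,q] (with p < q) to q − p.
The resulting 7×18 matrix has rank 6, and its Smith normal form has invariant factors (1,1,1,1,1,1).

∂_2: C_2 → C_1 acts by ∂[p,q,r] = [q,r] − [p,r] + [p,q]. For instance
  ∂AFJ = FJ − AJ + AF,
  ∂ABG = BG − AG + AB.
The 18×12 boundary matrix has rank 12 and Smith normal form diag(1,1,1,1,1,1,1,1,1,1,1,2).

From H_k ≅ ker(∂_k) / im(∂_{k+1}) we obtain:

  H_2: rank ker ∂_2 − rank ∂_3 = (12 − 12) − 0 = 0, and there is no ∂_3, so H_2 ≅ 0.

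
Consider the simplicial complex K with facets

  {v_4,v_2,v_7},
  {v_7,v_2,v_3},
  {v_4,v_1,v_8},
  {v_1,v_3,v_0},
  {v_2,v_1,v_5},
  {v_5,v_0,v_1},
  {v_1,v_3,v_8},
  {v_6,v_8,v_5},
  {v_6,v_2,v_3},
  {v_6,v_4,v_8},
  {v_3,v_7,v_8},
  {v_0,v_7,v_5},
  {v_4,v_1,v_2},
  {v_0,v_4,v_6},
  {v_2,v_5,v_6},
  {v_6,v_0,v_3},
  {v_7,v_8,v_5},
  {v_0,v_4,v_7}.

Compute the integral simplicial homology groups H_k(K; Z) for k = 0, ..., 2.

H_0 = Z,  H_1 = Z^2,  H_2 = Z.

We work with the vertex ordering v_0 < v_1 < v_2 < v_3 < v_4 < v_5 < v_6 < v_7 < v_8. The simplices of K, each written with vertices in increasing order, are:

  0-simplices (9): [v_0], [v_1], [v_2], [v_3], [v_4], [v_5], [v_6], [v_7], [v_8]
  1-simplices (27): (27 of them)
  2-simplices (18): (18 of them)

Hence C_0 ≅ Z^9, C_1 ≅ Z^27, C_2 ≅ Z^18.

Boundary ∂_1: C_1 → C_0 maps an edge to its endpoints' difference, ∂[p,q] = q − p. For instance
  ∂[v_1,v_5] = [v_5] − [v_1].
The resulting 9×27 matrix has rank 8, and its Smith normal form has invariant factors (1,1,1,1,1,1,1,1).

Boundary ∂_2: C_2 → C_1 sends each 2-simplex [p,q,r] to [q,r] − [p,r] + [p,q]. For instance
  ∂[v_1,v_4,v_8] = [v_4,v_8] − [v_1,v_8] + [v_1,v_4],
  ∂[v_4,v_6,v_8] = [v_6,v_8] − [v_4,v_8] + [v_4,v_6].
As a 27×18 matrix over Z this has rank 17, with invariant factors (1,1,1,1,1,1,1,1,1,1,1,1,1,1,1,1,1).

Reading off H_k = ker ∂_k / im ∂_{k+1}:

  H_0: rank C_0 − rank ∂_1 = 9 − 8 = 1, and the invariant factors of ∂_1 are all 1, so H_0 = Z.
  H_1: rank ker ∂_1 − rank ∂_2 = (27 − 8) − 17 = 2, and the invariant factors of ∂_2 are all 1, so H_1 = Z^2.
  H_2: rank ker ∂_2 − rank ∂_3 = (18 − 17) − 0 = 1, and there is no ∂_3, so H_2 = Z.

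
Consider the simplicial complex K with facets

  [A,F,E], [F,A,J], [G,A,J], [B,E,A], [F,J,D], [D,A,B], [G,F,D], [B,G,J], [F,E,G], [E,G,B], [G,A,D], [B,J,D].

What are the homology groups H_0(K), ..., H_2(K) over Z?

H_0 ≅ Z,  H_1 ≅ Z/2Z,  H_2 = 0.

We work with the vertex ordering A < B < D < E < F < G < J. The simplices of K, each written with vertices in increasing order, are:

  0-simplices (7): A, B, D, E, F, G, J
  1-simplices (18): AB, AD, AE, AF, AG, AJ, BD, BE, BG, BJ, DF, DG, DJ, EF, EG, FG, FJ, GJ
  2-simplices (12): ABD, ABE, ADG, AEF, AFJ, AGJ, BDJ, BEG, BGJ, DFG, DFJ, EFG

giving chain groups C_0 ≅ Z^7, C_1 ≅ Z^18, C_2 ≅ Z^12.

∂_1: C_1 → C_0 is given by ∂[p,q] = [q] − [p].
As a 7×18 matrix over Z this has rank 6, with invariant factors (1,1,1,1,1,1).

The boundary map ∂_2: C_2 → C_1 sends each 2-simplex [p,q,r] to [q,r] − [p,r] + [p,q]. For instance
  ∂AFJ = FJ − AJ + AF,
  ∂BEG = EG − BG + BE.
The resulting 18×12 matrix has rank 12, and its Smith normal form has invariant factors (1,1,1,1,1,1,1,1,1,1,1,2).

From H_k ≅ ker(∂_k) / im(∂_{k+1}) we obtain:

  H_0: rank C_0 − rank ∂_1 = 7 − 6 = 1, and the invariant factors of ∂_1 are all 1, so H_0 ≅ Z.
  H_1: rank ker ∂_1 − rank ∂_2 = (18 − 6) − 12 = 0, and ∂_2 has invariant factor 2 > 1, so H_1 ≅ Z/2Z.
  H_2: rank ker ∂_2 − rank ∂_3 = (12 − 12) − 0 = 0, and there is no ∂_3, so H_2 ≅ 0.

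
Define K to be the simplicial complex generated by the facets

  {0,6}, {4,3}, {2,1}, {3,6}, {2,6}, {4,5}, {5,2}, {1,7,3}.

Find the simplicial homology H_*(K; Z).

We work with the vertex ordering 0 < 1 < 2 < 3 < 4 < 5 < 6 < 7. The simplices of K, each written with vertices in increasing order, are:

  0-simplices (8): [0], [1], [2], [3], [4], [5], [6], [7]
  1-simplices (10): [0,6], [1,2], [1,3], [1,7], [2,5], [2,6], [3,4], [3,6], [3,7], [4,5]
  2-simplices (1): [1,3,7]

giving chain groups C_0 ≅ Z^8, C_1 ≅ Z^10, C_2 ≅ Z^1.

∂_1: C_1 → C_0 maps an edge to its endpoints' difference, ∂[p,q] = q − p. For instance
  ∂[3,6] = [6] − [3].
As a 8×10 matrix over Z this has rank 7, with invariant factors (1,1,1,1,1,1,1).

Boundary ∂_2: C_2 → C_1 acts by ∂[p,q,r] = [q,r] − [p,r] + [p,q]. For instance
  ∂[1,3,7] = [3,7] − [1,7] + [1,3].
The resulting 10×1 matrix has rank 1, and its Smith normal form has invariant factors (1).

Computing H_k = (kernel of ∂_k) / (image of ∂_{k+1}):

  H_0: rank C_0 − rank ∂_1 = 8 − 7 = 1, and the invariant factors of ∂_1 are all 1, so H_0 ≅ Z.
  H_1: rank ker ∂_1 − rank ∂_2 = (10 − 7) − 1 = 2, and the invariant factors of ∂_2 are all 1, so H_1 ≅ Z^2.
  H_2: rank ker ∂_2 − rank ∂_3 = (1 − 1) − 0 = 0, and there is no ∂_3, so H_2 ≅ 0.

H_0 ≅ Z,  H_1 ≅ Z^2,  H_2 = 0.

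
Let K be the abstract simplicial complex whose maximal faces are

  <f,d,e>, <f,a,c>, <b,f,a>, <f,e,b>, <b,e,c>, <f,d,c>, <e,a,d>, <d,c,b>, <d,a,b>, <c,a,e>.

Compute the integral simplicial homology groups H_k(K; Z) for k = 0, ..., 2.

Take the total order a < b < c < d < e < f on the vertex set. Then K (dimension 2) consists of the simplices:

  0-simplices (6): a, b, c, d, e, f
  1-simplices (15): ab, ac, ad, ae, af, bc, bd, be, bf, cd, ce, cf, de, df, ef
  2-simplices (10): abd, abf, ace, acf, ade, bcd, bce, bef, cdf, def

Hence C_0 ≅ Z^6, C_1 ≅ Z^15, C_2 ≅ Z^10.

The boundary map ∂_1: C_1 → C_0 maps an edge to its endpoints' difference, ∂[p,q] = q − p.
This gives a 6×15 integer matrix of rank 5; reducing to Smith normal form yields diagonal entries (1,1,1,1,1).

Boundary ∂_2: C_2 → C_1 maps a triangle to the signed sum of its edges. For instance
  ∂cdf = df − cf + cd,
  ∂abf = bf − af + ab.
The 15×10 boundary matrix has rank 10 and Smith normal form diag(1,1,1,1,1,1,1,1,1,2).

Computing H_k = (kernel of ∂_k) / (image of ∂_{k+1}):

  H_0: rank C_0 − rank ∂_1 = 6 − 5 = 1, and the invariant factors of ∂_1 are all 1, so H_0 ≅ Z.
  H_1: rank ker ∂_1 − rank ∂_2 = (15 − 5) − 10 = 0, and ∂_2 has invariant factor 2 > 1, so H_1 ≅ Z/2.
  H_2: rank ker ∂_2 − rank ∂_3 = (10 − 10) − 0 = 0, and there is no ∂_3, so H_2 ≅ 0.

(K is a triangulation of the real projective plane RP^2.)

H_0 ≅ Z,  H_1 ≅ Z/2,  H_2 = 0.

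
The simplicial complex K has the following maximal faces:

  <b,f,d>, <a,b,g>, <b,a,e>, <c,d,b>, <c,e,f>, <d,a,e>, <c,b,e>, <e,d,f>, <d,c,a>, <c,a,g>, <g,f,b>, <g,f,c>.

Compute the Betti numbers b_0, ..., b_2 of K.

b_0 = 1, b_1 = 0, b_2 = 0.

We work with the vertex ordering a < b < c < d < e < f < g. The simplices of K, each written with vertices in increasing order, are:

  0-simplices (7): a, b, c, d, e, f, g
  1-simplices (18): ab, ac, ad, ae, ag, bc, bd, be, bf, bg, cd, ce, cf, cg, de, df, ef, fg
  2-simplices (12): abe, abg, acd, acg, ade, bcd, bce, bdf, bfg, cef, cfg, def

so the chain groups are C_0 ≅ Z^7, C_1 ≅ Z^18, C_2 ≅ Z^12.

Boundary ∂_1: C_1 → C_0 sends each edge [p,q] (with p < q) to q − p.
As a 7×18 matrix over Z this has rank 6, with invariant factors (1,1,1,1,1,1).

Boundary ∂_2: C_2 → C_1 acts by ∂[p,q,r] = [q,r] − [p,r] + [p,q]. For instance
  ∂bcd = cd − bd + bc,
  ∂bfg = fg − bg + bf.
The resulting 18×12 matrix has rank 12, and its Smith normal form has invariant factors (1,1,1,1,1,1,1,1,1,1,1,2).

Now H_k = ker ∂_k / im ∂_{k+1}, so:

  H_0: rank C_0 − rank ∂_1 = 7 − 6 = 1, and the invariant factors of ∂_1 are all 1, so H_0 ≅ Z.
  H_1: rank ker ∂_1 − rank ∂_2 = (18 − 6) − 12 = 0, and ∂_2 has invariant factor 2 > 1, so H_1 ≅ Z/2.
  H_2: rank ker ∂_2 − rank ∂_3 = (12 − 12) − 0 = 0, and there is no ∂_3, so H_2 ≅ 0.

Hence the Betti numbers are b_0 = 1, b_1 = 0, b_2 = 0.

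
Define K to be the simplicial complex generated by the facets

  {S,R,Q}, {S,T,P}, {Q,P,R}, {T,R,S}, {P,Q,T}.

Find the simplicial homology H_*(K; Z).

H_0 ≅ Z,  H_1 ≅ Z,  H_2 = 0.

Take the total order P < Q < R < S < T on the vertex set. Then K (dimension 2) consists of the simplices:

  0-simplices (5): P, Q, R, S, T
  1-simplices (10): PQ, PR, PS, PT, QR, QS, QT, RS, RT, ST
  2-simplices (5): PQR, PQT, PST, QRS, RST

Hence C_0 ≅ Z^5, C_1 ≅ Z^10, C_2 ≅ Z^5.

The boundary map ∂_1: C_1 → C_0 maps an edge to its endpoints' difference, ∂[p,q] = q − p.
This gives a 5×10 integer matrix of rank 4; reducing to Smith normal form yields diagonal entries (1,1,1,1).

Boundary ∂_2: C_2 → C_1 acts by ∂[p,q,r] = [q,r] − [p,r] + [p,q]. For instance
  ∂PQT = QT − PT + PQ,
  ∂PQR = QR − PR + PQ.
This gives a 10×5 integer matrix of rank 5; reducing to Smith normal form yields diagonal entries (1,1,1,1,1).

Now H_k = ker ∂_k / im ∂_{k+1}, so:

  H_0: rank C_0 − rank ∂_1 = 5 − 4 = 1, and the invariant factors of ∂_1 are all 1, so H_0 ≅ Z.
  H_1: rank ker ∂_1 − rank ∂_2 = (10 − 4) − 5 = 1, and the invariant factors of ∂_2 are all 1, so H_1 ≅ Z.
  H_2: rank ker ∂_2 − rank ∂_3 = (5 − 5) − 0 = 0, and there is no ∂_3, so H_2 ≅ 0.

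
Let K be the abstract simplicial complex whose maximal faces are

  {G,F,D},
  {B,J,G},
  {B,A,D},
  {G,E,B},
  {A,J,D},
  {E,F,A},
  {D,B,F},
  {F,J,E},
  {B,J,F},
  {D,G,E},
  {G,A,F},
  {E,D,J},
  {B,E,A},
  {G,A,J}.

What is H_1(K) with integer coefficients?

H_1 ≅ Z^2.

K has 7 vertices, 21 edges, 14 triangles.
rank ∂_1 = 6, rank ∂_2 = 13 ⇒ b_1 = 21 − 6 − 13 = 2; all invariant factors of ∂_2 are 1 so no torsion. So H_1 ≅ Z^2.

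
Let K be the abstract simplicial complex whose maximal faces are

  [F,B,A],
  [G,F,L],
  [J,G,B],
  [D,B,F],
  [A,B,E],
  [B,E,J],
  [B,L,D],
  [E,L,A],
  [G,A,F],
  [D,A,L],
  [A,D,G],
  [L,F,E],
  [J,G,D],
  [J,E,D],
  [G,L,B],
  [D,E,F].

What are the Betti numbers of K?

We work with the vertex ordering A < B < D < E < F < G < J < L. The simplices of K, each written with vertices in increasing order, are:

  0-simplices (8): A, B, D, E, F, G, J, L
  1-simplices (24): AB, AD, AE, AF, AG, AL, BD, BE, BF, BG, BJ, BL, DE, DF, DG, DJ, DL, EF, EJ, EL, FG, FL, GJ, GL
  2-simplices (16): ABE, ABF, ADG, ADL, AEL, AFG, BDF, BDL, BEJ, BGJ, BGL, DEF, DEJ, DGJ, EFL, FGL

Hence C_0 ≅ Z^8, C_1 ≅ Z^24, C_2 ≅ Z^16.

∂_1: C_1 → C_0 sends each edge [p,q] (with p < q) to q − p. For instance
  ∂GJ = J − G.
As a 8×24 matrix over Z this has rank 7, with invariant factors (1,1,1,1,1,1,1).

Boundary ∂_2: C_2 → C_1 sends each 2-simplex [p,q,r] to [q,r] − [p,r] + [p,q]. For instance
  ∂ADL = DL − AL + AD,
  ∂AEL = EL − AL + AE.
This gives a 24×16 integer matrix of rank 15; reducing to Smith normal form yields diagonal entries (1,1,1,1,1,1,1,1,1,1,1,1,1,1,1).

Now H_k = ker ∂_k / im ∂_{k+1}, so:

  H_0: rank C_0 − rank ∂_1 = 8 − 7 = 1, and the invariant factors of ∂_1 are all 1, so H_0 ≅ Z.
  H_1: rank ker ∂_1 − rank ∂_2 = (24 − 7) − 15 = 2, and the invariant factors of ∂_2 are all 1, so H_1 ≅ Z^2.
  H_2: rank ker ∂_2 − rank ∂_3 = (16 − 15) − 0 = 1, and there is no ∂_3, so H_2 ≅ Z.

(K is a triangulation of the torus T^2.)

Hence the Betti numbers are b_0 = 1, b_1 = 2, b_2 = 1.

b_0 = 1, b_1 = 2, b_2 = 1.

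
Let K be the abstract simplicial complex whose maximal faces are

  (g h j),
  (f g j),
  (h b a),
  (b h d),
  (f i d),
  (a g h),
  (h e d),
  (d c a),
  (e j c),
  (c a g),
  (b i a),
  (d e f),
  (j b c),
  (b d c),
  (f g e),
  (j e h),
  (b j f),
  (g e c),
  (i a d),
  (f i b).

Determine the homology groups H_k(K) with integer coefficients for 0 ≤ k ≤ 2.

K has 10 vertices, 30 edges, 20 triangles.
rank ∂_0 = 0, rank ∂_1 = 9 ⇒ b_0 = 10 − 0 − 9 = 1; all invariant factors of ∂_1 are 1 so no torsion. So H_0 = Z.
rank ∂_1 = 9, rank ∂_2 = 20 ⇒ b_1 = 30 − 9 − 20 = 1; ∂_2 has invariant factor(s) [2] giving torsion. So H_1 = Z ⊕ Z/2.
rank ∂_2 = 20, rank ∂_3 = 0 ⇒ b_2 = 20 − 20 − 0 = 0. So H_2 = 0.

H_0 = Z,  H_1 = Z ⊕ Z/2,  H_2 = 0.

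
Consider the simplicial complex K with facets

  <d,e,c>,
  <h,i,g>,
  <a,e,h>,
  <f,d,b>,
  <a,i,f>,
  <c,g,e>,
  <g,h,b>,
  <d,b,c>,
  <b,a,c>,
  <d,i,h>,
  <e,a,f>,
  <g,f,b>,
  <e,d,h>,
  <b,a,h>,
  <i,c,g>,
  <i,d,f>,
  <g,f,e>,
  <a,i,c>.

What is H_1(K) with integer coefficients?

H_1 ≅ Z^2.

K has 9 vertices, 27 edges, 18 triangles.
rank ∂_1 = 8, rank ∂_2 = 17 ⇒ b_1 = 27 − 8 − 17 = 2; all invariant factors of ∂_2 are 1 so no torsion. So H_1 ≅ Z^2.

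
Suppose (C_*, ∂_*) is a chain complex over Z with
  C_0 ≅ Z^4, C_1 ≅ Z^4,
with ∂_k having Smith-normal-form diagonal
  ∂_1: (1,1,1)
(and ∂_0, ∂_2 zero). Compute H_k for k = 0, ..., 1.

H_0 ≅ Z,  H_1 ≅ Z.

H_0: b_0 = 4 − 0 − 3 = 1; torsion from ∂_1 factors > 1: none. So H_0 ≅ Z.
H_1: b_1 = 4 − 3 − 0 = 1; torsion from ∂_2 factors > 1: none. So H_1 ≅ Z.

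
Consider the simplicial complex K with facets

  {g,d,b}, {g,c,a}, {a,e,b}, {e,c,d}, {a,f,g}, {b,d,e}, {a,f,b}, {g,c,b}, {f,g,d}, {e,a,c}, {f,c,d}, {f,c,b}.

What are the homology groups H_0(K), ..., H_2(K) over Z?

H_0 = Z,  H_1 = Z/2,  H_2 = 0.

Fix the vertex order a < b < c < d < e < f < g and write every simplex with vertices in increasing order. Then dim K = 2 and the simplices of K are:

  0-simplices (7): a, b, c, d, e, f, g
  1-simplices (18): ab, ac, ae, af, ag, bc, bd, be, bf, bg, cd, ce, cf, cg, de, df, dg, fg
  2-simplices (12): abe, abf, ace, acg, afg, bcf, bcg, bde, bdg, cde, cdf, dfg

giving chain groups C_0 ≅ Z^7, C_1 ≅ Z^18, C_2 ≅ Z^12.

The boundary map ∂_1: C_1 → C_0 maps an edge to its endpoints' difference, ∂[p,q] = q − p. For instance
  ∂dg = g − d.
This gives a 7×18 integer matrix of rank 6; reducing to Smith normal form yields diagonal entries (1,1,1,1,1,1).

The boundary map ∂_2: C_2 → C_1 sends each 2-simplex [p,q,r] to [q,r] − [p,r] + [p,q]. For instance
  ∂afg = fg − ag + af,
  ∂cdf = df − cf + cd.
The resulting 18×12 matrix has rank 12, and its Smith normal form has invariant factors (1,1,1,1,1,1,1,1,1,1,1,2).

Now H_k = ker ∂_k / im ∂_{k+1}, so:

  H_0: rank C_0 − rank ∂_1 = 7 − 6 = 1, and the invariant factors of ∂_1 are all 1, so H_0 = Z.
  H_1: rank ker ∂_1 − rank ∂_2 = (18 − 6) − 12 = 0, and ∂_2 has invariant factor 2 > 1, so H_1 = Z/2.
  H_2: rank ker ∂_2 − rank ∂_3 = (12 − 12) − 0 = 0, and there is no ∂_3, so H_2 = 0.

(K is a triangulation of the real projective plane RP^2.)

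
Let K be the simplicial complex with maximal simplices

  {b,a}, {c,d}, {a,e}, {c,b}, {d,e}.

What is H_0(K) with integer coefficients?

Take the total order a < b < c < d < e on the vertex set. Then K (dimension 1) consists of the simplices:

  0-simplices (5): a, b, c, d, e
  1-simplices (5): ab, ae, bc, cd, de

giving chain groups C_0 ≅ Z^5, C_1 ≅ Z^5.

Boundary ∂_1: C_1 → C_0 maps an edge to its endpoints' difference, ∂[p,q] = q − p.
As a 5×5 matrix over Z this has rank 4, with invariant factors (1,1,1,1).

Now H_k = ker ∂_k / im ∂_{k+1}, so:

  H_0: rank C_0 − rank ∂_1 = 5 − 4 = 1, and the invariant factors of ∂_1 are all 1, so H_0 ≅ Z.

H_0 = Z.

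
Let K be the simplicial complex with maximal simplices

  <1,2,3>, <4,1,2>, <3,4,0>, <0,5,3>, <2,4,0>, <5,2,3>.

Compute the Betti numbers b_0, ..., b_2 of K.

Take the total order 0 < 1 < 2 < 3 < 4 < 5 on the vertex set. Then K (dimension 2) consists of the simplices:

  0-simplices (6): [0], [1], [2], [3], [4], [5]
  1-simplices (12): [0,2], [0,3], [0,4], [0,5], [1,2], [1,3], [1,4], [2,3], [2,4], [2,5], [3,4], [3,5]
  2-simplices (6): [0,2,4], [0,3,4], [0,3,5], [1,2,3], [1,2,4], [2,3,5]

so the chain groups are C_0 ≅ Z^6, C_1 ≅ Z^12, C_2 ≅ Z^6.

The boundary map ∂_1: C_1 → C_0 sends each edge [p,q] (with p < q) to q − p.
The resulting 6×12 matrix has rank 5, and its Smith normal form has invariant factors (1,1,1,1,1).

The boundary map ∂_2: C_2 → C_1 acts by ∂[p,q,r] = [q,r] − [p,r] + [p,q]. For instance
  ∂[1,2,4] = [2,4] − [1,4] + [1,2],
  ∂[2,3,5] = [3,5] − [2,5] + [2,3].
The resulting 12×6 matrix has rank 6, and its Smith normal form has invariant factors (1,1,1,1,1,1).

Computing H_k = (kernel of ∂_k) / (image of ∂_{k+1}):

  H_0: rank C_0 − rank ∂_1 = 6 − 5 = 1, and the invariant factors of ∂_1 are all 1, so H_0 = Z.
  H_1: rank ker ∂_1 − rank ∂_2 = (12 − 5) − 6 = 1, and the invariant factors of ∂_2 are all 1, so H_1 = Z.
  H_2: rank ker ∂_2 − rank ∂_3 = (6 − 6) − 0 = 0, and there is no ∂_3, so H_2 = 0.

As a check, the Euler characteristic is 6 − 12 + 6 = 0, which agrees with 1 − 1 + 0 = 0.

Hence the Betti numbers are b_0 = 1, b_1 = 1, b_2 = 0.

b_0 = 1, b_1 = 1, b_2 = 0.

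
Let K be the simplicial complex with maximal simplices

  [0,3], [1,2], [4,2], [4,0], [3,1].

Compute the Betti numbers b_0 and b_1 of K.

b_0 = 1, b_1 = 1.

K has 5 vertices, 5 edges.
rank ∂_0 = 0, rank ∂_1 = 4 ⇒ b_0 = 5 − 0 − 4 = 1; all invariant factors of ∂_1 are 1 so no torsion. So H_0 ≅ Z.
rank ∂_1 = 4, rank ∂_2 = 0 ⇒ b_1 = 5 − 4 − 0 = 1. So H_1 ≅ Z.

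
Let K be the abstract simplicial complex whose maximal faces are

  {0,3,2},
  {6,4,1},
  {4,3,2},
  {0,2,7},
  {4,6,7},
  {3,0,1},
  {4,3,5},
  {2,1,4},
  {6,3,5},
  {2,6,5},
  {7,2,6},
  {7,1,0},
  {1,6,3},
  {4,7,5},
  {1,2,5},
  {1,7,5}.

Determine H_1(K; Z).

Order the vertices as 0 < 1 < 2 < 3 < 4 < 5 < 6 < 7. Listing each simplex with vertices in this order, K has dimension 2 with simplices:

  0-simplices (8): [0], [1], [2], [3], [4], [5], [6], [7]
  1-simplices (24): (24 of them)
  2-simplices (16): [0,1,3], [0,1,7], [0,2,3], [0,2,7], [1,2,4], [1,2,5], [1,3,6], [1,4,6], [1,5,7], [2,3,4], [2,5,6], [2,6,7], [3,4,5], [3,5,6], [4,5,7], [4,6,7]

Hence C_0 ≅ Z^8, C_1 ≅ Z^24, C_2 ≅ Z^16.

∂_1: C_1 → C_0 is given by ∂[p,q] = [q] − [p]. For instance
  ∂[5,6] = [6] − [5].
As a 8×24 matrix over Z this has rank 7, with invariant factors (1,1,1,1,1,1,1).

Boundary ∂_2: C_2 → C_1 acts by ∂[p,q,r] = [q,r] − [p,r] + [p,q]. For instance
  ∂[0,1,3] = [1,3] − [0,3] + [0,1],
  ∂[2,5,6] = [5,6] − [2,6] + [2,5].
This gives a 24×16 integer matrix of rank 15; reducing to Smith normal form yields diagonal entries (1,1,1,1,1,1,1,1,1,1,1,1,1,1,1).

Reading off H_k = ker ∂_k / im ∂_{k+1}:

  H_1: rank ker ∂_1 − rank ∂_2 = (24 − 7) − 15 = 2, and the invariant factors of ∂_2 are all 1, so H_1 ≅ Z^2.

(K is a triangulation of the torus T^2.)

H_1 = Z^2.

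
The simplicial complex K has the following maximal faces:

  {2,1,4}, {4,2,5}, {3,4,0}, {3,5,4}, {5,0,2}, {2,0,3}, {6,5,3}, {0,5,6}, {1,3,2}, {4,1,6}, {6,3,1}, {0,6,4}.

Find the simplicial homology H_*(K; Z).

Fix the vertex order 0 < 1 < 2 < 3 < 4 < 5 < 6 and write every simplex with vertices in increasing order. Then dim K = 2 and the simplices of K are:

  0-simplices (7): [0], [1], [2], [3], [4], [5], [6]
  1-simplices (18): [0,2], [0,3], [0,4], [0,5], [0,6], [1,2], [1,3], [1,4], [1,6], [2,3], [2,4], [2,5], [3,4], [3,5], [3,6], [4,5], [4,6], [5,6]
  2-simplices (12): [0,2,3], [0,2,5], [0,3,4], [0,4,6], [0,5,6], [1,2,3], [1,2,4], [1,3,6], [1,4,6], [2,4,5], [3,4,5], [3,5,6]

Hence C_0 ≅ Z^7, C_1 ≅ Z^18, C_2 ≅ Z^12.

Boundary ∂_1: C_1 → C_0 sends each edge [p,q] (with p < q) to q − p. For instance
  ∂[3,5] = [5] − [3].
As a 7×18 matrix over Z this has rank 6, with invariant factors (1,1,1,1,1,1).

∂_2: C_2 → C_1 sends each 2-simplex [p,q,r] to [q,r] − [p,r] + [p,q]. For instance
  ∂[0,4,6] = [4,6] − [0,6] + [0,4],
  ∂[1,4,6] = [4,6] − [1,6] + [1,4].
As a 18×12 matrix over Z this has rank 12, with invariant factors (1,1,1,1,1,1,1,1,1,1,1,2).

Computing H_k = (kernel of ∂_k) / (image of ∂_{k+1}):

  H_0: rank C_0 − rank ∂_1 = 7 − 6 = 1, and the invariant factors of ∂_1 are all 1, so H_0 = Z.
  H_1: rank ker ∂_1 − rank ∂_2 = (18 − 6) − 12 = 0, and ∂_2 has invariant factor 2 > 1, so H_1 = Z/2.
  H_2: rank ker ∂_2 − rank ∂_3 = (12 − 12) − 0 = 0, and there is no ∂_3, so H_2 = 0.

(K is a triangulation of the real projective plane RP^2.)

H_0 ≅ Z,  H_1 ≅ Z/2,  H_2 = 0.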